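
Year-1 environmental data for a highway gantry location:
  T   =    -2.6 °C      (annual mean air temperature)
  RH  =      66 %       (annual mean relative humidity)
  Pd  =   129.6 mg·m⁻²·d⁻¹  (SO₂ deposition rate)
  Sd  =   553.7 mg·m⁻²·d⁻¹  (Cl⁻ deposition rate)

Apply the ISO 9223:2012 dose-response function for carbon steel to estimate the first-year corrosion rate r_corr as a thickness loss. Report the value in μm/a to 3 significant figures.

r_corr = 53.3 μm/a

carbon steel: temperature factor f = +0.150·(-12.6) = -1.8900
  sulphur-dioxide contribution → 12.56 μm/a
  chloride contribution → 40.75 μm/a
  total first-year rate 53.31 μm/a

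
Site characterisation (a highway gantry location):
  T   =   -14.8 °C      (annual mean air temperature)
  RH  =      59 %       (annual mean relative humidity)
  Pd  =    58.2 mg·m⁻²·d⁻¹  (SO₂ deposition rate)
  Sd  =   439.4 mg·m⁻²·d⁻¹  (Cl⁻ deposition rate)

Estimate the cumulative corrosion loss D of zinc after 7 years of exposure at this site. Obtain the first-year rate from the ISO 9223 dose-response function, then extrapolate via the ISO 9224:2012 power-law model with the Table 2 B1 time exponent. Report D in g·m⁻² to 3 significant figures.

zinc: T≤10 °C ⇒ hinge +0.038·(-14.8−10) = -0.9424
  SO₂ term: 0.0129·58.2^0.44·exp(0.046·59-0.9424) = 0.4535
  Cl⁻ term: 0.0175·439.4^0.57·exp(0.008·59+0.085·-14.8) = 0.2559
  sum: 0.4535 + 0.2559 → r_corr = 0.7094 μm/a
ISO 9224: D(t) = r_corr · t^b with b = 0.813 (zinc, B1)
  D(7) = 0.7094 × 7^0.813 = 0.7094 × 4.865 = 3.451 μm
  Mass loss = 3.451 μm × 7.14 g/cm³ = 24.64 g·m⁻²

D(7) = 24.6 g·m⁻²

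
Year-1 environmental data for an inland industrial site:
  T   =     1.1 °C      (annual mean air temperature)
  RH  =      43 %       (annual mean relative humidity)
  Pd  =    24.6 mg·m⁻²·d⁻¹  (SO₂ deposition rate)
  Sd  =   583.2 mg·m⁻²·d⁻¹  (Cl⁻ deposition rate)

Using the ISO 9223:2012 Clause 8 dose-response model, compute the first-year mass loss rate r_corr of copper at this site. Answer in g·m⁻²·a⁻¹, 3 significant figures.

r_corr = 2.99 g·m⁻²·a⁻¹

copper: temperature factor f = +0.126·(-8.9) = -1.1214
  Pd branch = 0.0053·Pd^0.26·e^(0.059·RH+f) = 0.0502 μm/a
  Cl⁻ term: 0.01025·583.2^0.27·exp(0.036·43+0.049·1.1) = 0.2839
  r_corr = 0.0502 + 0.2839 = 0.3341 μm/a
Convert to mass loss: 0.3341 μm/a × 8.96 g/cm³ = 2.994 g·m⁻²·a⁻¹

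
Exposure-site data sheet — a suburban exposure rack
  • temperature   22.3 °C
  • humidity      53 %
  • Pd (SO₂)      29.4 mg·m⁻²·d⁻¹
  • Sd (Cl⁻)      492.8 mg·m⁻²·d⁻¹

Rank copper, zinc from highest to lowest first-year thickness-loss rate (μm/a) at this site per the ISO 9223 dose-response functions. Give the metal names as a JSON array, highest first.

["zinc", "copper"]

copper: f(T) = -0.080·(T−10) [T>10 °C] = -0.9840
  SO₂ term: 0.0053·29.4^0.26·exp(0.059·53-0.9840) = 0.1088
  Sd branch = 0.01025·Sd^0.27·e^(0.036·RH+0.049·T) = 1.099 μm/a
  r_corr = 0.1088 + 1.099 = 1.208 μm/a
zinc: temperature factor f = -0.071·(12.3) = -0.8733
  SO₂ term: 0.0129·29.4^0.44·exp(0.046·53-0.8733) = 0.273
  Cl⁻ term: 0.0175·492.8^0.57·exp(0.008·53+0.085·22.3) = 6.098
  sum: 0.273 + 6.098 → r_corr = 6.371 μm/a
Ordering by μm/a: zinc (6.37) > copper (1.21)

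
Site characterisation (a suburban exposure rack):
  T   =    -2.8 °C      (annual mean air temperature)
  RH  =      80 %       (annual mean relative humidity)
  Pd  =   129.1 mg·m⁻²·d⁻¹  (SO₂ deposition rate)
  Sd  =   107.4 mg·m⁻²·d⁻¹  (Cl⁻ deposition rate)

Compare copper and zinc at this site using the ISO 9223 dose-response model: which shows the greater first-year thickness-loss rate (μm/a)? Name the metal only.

zinc

copper: f(T) = +0.126·(T−10) [T≤10 °C] = -1.6128
  SO₂ term: 0.0053·129.1^0.26·exp(0.059·80-1.6128) = 0.4193
  Cl⁻ term: 0.01025·107.4^0.27·exp(0.036·80+0.049·-2.8) = 0.5627
  r_corr = 0.4193 + 0.5627 = 0.982 μm/a
zinc: temperature factor f = +0.038·(-12.8) = -0.4864
  SO₂ term: 0.0129·129.1^0.44·exp(0.046·80-0.4864) = 2.669
  Cl⁻ term: 0.0175·107.4^0.57·exp(0.008·80+0.085·-2.8) = 0.3761
  r_corr = 2.669 + 0.3761 = 3.045 μm/a
Ordering by μm/a: zinc (3.05) > copper (0.982)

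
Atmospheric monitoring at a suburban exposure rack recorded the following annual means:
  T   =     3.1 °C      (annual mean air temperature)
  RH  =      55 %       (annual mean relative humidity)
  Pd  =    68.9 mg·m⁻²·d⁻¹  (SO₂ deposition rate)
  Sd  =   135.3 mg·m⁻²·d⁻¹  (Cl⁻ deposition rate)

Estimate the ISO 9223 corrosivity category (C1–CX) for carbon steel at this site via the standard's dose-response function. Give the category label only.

carbon steel: T≤10 °C ⇒ hinge +0.150·(3.1−10) = -1.0350
  SO₂ term: 1.77·68.9^0.52·exp(0.02·55-1.0350) = 17.06
  Cl⁻ term: 0.102·135.3^0.62·exp(0.033·55+0.04·3.1) = 14.86
  r_corr = 17.06 + 14.86 = 31.93 μm/a
Category bounds: 25…50 μm/a bracket r_corr ⇒ C3

C3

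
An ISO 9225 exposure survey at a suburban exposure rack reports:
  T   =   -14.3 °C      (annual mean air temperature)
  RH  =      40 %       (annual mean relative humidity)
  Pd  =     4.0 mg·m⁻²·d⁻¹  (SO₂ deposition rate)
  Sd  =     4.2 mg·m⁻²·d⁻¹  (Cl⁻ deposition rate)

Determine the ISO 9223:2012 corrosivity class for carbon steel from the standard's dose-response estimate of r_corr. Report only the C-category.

C1

carbon steel: temperature factor f = +0.150·(-24.3) = -3.6450
  sulphur-dioxide contribution → 0.2116 μm/a
  chloride contribution → 0.5246 μm/a
  total first-year rate 0.7362 μm/a
ISO 9223 Table 2 (carbon steel): 0 < 0.736 ≤ 1.3 μm/a ⇒ C1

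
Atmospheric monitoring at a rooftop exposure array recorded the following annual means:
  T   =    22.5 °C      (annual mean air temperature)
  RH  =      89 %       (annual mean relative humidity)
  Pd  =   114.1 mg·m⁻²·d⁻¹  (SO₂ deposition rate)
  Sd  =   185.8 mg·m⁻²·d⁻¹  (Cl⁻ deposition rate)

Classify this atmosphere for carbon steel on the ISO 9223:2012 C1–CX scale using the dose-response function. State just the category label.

C5

carbon steel: T>10 °C ⇒ hinge -0.054·(22.5−10) = -0.6750
  Pd branch = 1.77·Pd^0.52·e^(0.02·RH+f) = 62.76 μm/a
  Cl⁻ term: 0.102·185.8^0.62·exp(0.033·89+0.04·22.5) = 120.7
  sum: 62.76 + 120.7 → r_corr = 183.5 μm/a
ISO 9223 Table 2 (carbon steel): 80 < 183 ≤ 200 μm/a ⇒ C5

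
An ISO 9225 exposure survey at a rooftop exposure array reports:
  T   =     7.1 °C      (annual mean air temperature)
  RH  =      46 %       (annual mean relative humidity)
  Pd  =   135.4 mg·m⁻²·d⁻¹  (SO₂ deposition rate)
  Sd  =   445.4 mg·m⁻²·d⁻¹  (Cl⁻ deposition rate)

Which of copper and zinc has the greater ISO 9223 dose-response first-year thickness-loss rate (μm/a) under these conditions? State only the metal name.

copper: temperature factor f = +0.126·(-2.9) = -0.3654
  SO₂ term: 0.0053·135.4^0.26·exp(0.059·46-0.3654) = 0.1988
  Cl⁻ term: 0.01025·445.4^0.27·exp(0.036·46+0.049·7.1) = 0.3946
  sum: 0.1988 + 0.3946 → r_corr = 0.5934 μm/a
zinc: f(T) = +0.038·(T−10) [T≤10 °C] = -0.1102
  SO₂ term: 0.0129·135.4^0.44·exp(0.046·46-0.1102) = 0.831
  Sd branch = 0.0175·Sd^0.57·e^(0.008·RH+0.085·T) = 1.495 μm/a
  sum: 0.831 + 1.495 → r_corr = 2.326 μm/a
Ordering by μm/a: zinc (2.33) > copper (0.593)

zinc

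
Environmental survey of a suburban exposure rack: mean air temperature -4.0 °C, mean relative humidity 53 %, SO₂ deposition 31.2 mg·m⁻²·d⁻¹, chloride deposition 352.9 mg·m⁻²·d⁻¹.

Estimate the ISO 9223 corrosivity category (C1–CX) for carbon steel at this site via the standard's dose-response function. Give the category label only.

C2

carbon steel: T≤10 °C ⇒ hinge +0.150·(-4.0−10) = -2.1000
  SO₂ term: 1.77·31.2^0.52·exp(0.02·53-2.1000) = 3.743
  Cl⁻ term: 0.102·352.9^0.62·exp(0.033·53+0.04·-4.0) = 18.98
  sum: 3.743 + 18.98 → r_corr = 22.72 μm/a
Category bounds: 1.3…25 μm/a bracket r_corr ⇒ C2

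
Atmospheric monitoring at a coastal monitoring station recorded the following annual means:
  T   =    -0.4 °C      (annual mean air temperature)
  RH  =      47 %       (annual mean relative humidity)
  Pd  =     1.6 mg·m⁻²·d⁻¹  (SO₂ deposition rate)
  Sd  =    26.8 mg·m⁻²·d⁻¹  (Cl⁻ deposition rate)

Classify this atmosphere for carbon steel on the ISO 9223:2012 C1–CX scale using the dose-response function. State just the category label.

carbon steel: T≤10 °C ⇒ hinge +0.150·(-0.4−10) = -1.5600
  SO₂ term: 1.77·1.6^0.52·exp(0.02·47-1.5600) = 1.216
  Sd branch = 0.102·Sd^0.62·e^(0.033·RH+0.04·T) = 3.637 μm/a
  r_corr = 1.216 + 3.637 = 4.852 μm/a
ISO 9223 Table 2 (carbon steel): 1.3 < 4.85 ≤ 25 μm/a ⇒ C2

C2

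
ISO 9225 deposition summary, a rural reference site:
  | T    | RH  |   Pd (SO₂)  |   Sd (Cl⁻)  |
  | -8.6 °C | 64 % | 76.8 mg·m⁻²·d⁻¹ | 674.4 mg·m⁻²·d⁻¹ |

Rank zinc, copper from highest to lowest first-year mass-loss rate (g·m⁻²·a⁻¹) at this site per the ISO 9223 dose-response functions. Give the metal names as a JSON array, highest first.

["zinc", "copper"]

zinc: T≤10 °C ⇒ hinge +0.038·(-8.6−10) = -0.7068
  Pd branch = 0.0129·Pd^0.44·e^(0.046·RH+f) = 0.8161 μm/a
  Sd branch = 0.0175·Sd^0.57·e^(0.008·RH+0.085·T) = 0.576 μm/a
  r_corr = 0.8161 + 0.576 = 1.392 μm/a
  mass loss = 1.392 μm/a × 7.14 g/cm³ = 9.94 g·m⁻²·a⁻¹
copper: f(T) = +0.126·(T−10) [T≤10 °C] = -2.3436
  SO₂ term: 0.0053·76.8^0.26·exp(0.059·64-2.3436) = 0.06864
  Cl⁻ term: 0.01025·674.4^0.27·exp(0.036·64+0.049·-8.6) = 0.391
  sum: 0.06864 + 0.391 → r_corr = 0.4596 μm/a
  mass loss = 0.4596 μm/a × 8.96 g/cm³ = 4.118 g·m⁻²·a⁻¹
Ordering by g·m⁻²·a⁻¹: zinc (9.94) > copper (4.12)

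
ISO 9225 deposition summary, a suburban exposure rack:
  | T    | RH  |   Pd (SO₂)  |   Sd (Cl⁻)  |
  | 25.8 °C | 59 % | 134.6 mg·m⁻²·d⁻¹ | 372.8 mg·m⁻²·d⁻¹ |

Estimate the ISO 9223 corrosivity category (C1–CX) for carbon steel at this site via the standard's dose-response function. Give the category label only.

C5

carbon steel: T>10 °C ⇒ hinge -0.054·(25.8−10) = -0.8532
  Pd branch = 1.77·Pd^0.52·e^(0.02·RH+f) = 31.41 μm/a
  Sd branch = 0.102·Sd^0.62·e^(0.033·RH+0.04·T) = 78.83 μm/a
  sum: 31.41 + 78.83 → r_corr = 110.2 μm/a
110 μm/a falls in (80, 200] for carbon steel → category C5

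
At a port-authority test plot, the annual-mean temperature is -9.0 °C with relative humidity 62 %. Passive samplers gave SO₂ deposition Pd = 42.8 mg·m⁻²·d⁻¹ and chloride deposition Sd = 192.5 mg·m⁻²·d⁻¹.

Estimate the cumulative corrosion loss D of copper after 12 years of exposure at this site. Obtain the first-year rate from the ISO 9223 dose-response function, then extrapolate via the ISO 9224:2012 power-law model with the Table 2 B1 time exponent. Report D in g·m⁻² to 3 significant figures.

copper: T≤10 °C ⇒ hinge +0.126·(-9.0−10) = -2.3940
  SO₂ term: 0.0053·42.8^0.26·exp(0.059·62-2.3940) = 0.04982
  Cl⁻ term: 0.01025·192.5^0.27·exp(0.036·62+0.049·-9.0) = 0.2543
  sum: 0.04982 + 0.2543 → r_corr = 0.3041 μm/a
Power-law: D(12) = r_corr · 12^0.667
  D(12) = 0.3041 × 12^0.667 = 0.3041 × 5.246 = 1.595 μm
  Mass loss = 1.595 μm × 8.96 g/cm³ = 14.29 g·m⁻²

D(12) = 14.3 g·m⁻²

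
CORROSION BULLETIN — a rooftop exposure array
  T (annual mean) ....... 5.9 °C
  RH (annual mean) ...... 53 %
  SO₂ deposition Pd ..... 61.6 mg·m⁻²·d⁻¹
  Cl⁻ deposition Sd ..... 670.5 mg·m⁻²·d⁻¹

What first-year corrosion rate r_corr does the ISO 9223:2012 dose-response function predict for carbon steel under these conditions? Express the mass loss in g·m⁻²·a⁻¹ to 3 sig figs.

carbon steel: T≤10 °C ⇒ hinge +0.150·(5.9−10) = -0.6150
  Pd branch = 1.77·Pd^0.52·e^(0.02·RH+f) = 23.54 μm/a
  Sd branch = 0.102·Sd^0.62·e^(0.033·RH+0.04·T) = 41.98 μm/a
  sum: 23.54 + 41.98 → r_corr = 65.52 μm/a
Convert to mass loss: 65.52 μm/a × 7.85 g/cm³ = 514.3 g·m⁻²·a⁻¹

r_corr = 514 g·m⁻²·a⁻¹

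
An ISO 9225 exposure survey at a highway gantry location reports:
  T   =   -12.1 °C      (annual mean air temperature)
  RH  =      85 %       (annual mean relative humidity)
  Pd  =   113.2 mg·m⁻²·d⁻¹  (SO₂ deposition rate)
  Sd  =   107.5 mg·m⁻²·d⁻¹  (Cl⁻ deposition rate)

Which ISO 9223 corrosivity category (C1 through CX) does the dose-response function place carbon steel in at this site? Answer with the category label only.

C2

carbon steel: temperature factor f = +0.150·(-22.1) = -3.3150
  sulphur-dioxide contribution → 4.117 μm/a
  chloride contribution → 18.88 μm/a
  ⇒ r_corr(carbon steel) = 23 μm/a
Category bounds: 1.3…25 μm/a bracket r_corr ⇒ C2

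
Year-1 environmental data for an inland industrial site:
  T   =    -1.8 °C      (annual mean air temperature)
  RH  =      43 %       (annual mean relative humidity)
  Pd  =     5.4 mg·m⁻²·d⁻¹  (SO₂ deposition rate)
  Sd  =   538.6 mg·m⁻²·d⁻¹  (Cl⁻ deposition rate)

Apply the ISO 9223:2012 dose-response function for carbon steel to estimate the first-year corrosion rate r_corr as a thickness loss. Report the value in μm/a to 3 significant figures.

r_corr = 21.1 μm/a

carbon steel: T≤10 °C ⇒ hinge +0.150·(-1.8−10) = -1.7700
  SO₂ term: 1.77·5.4^0.52·exp(0.02·43-1.7700) = 1.712
  Sd branch = 0.102·Sd^0.62·e^(0.033·RH+0.04·T) = 19.36 μm/a
  sum: 1.712 + 19.36 → r_corr = 21.08 μm/a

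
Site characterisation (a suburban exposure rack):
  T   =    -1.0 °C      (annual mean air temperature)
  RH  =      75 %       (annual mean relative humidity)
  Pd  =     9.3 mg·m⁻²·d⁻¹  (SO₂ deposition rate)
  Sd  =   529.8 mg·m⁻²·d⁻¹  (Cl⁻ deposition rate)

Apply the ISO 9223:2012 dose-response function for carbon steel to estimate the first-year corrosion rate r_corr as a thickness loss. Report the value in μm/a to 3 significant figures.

r_corr = 61.8 μm/a

carbon steel: f(T) = +0.150·(T−10) [T≤10 °C] = -1.6500
  Pd branch = 1.77·Pd^0.52·e^(0.02·RH+f) = 4.858 μm/a
  Sd branch = 0.102·Sd^0.62·e^(0.033·RH+0.04·T) = 56.89 μm/a
  sum: 4.858 + 56.89 → r_corr = 61.75 μm/a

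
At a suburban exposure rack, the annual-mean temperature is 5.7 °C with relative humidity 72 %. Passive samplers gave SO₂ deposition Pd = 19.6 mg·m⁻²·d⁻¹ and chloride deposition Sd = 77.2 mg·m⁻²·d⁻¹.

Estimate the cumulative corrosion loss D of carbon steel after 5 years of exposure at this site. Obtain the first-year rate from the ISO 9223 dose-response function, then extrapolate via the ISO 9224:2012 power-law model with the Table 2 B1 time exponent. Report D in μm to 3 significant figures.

carbon steel: T≤10 °C ⇒ hinge +0.150·(5.7−10) = -0.6450
  SO₂ term: 1.77·19.6^0.52·exp(0.02·72-0.6450) = 18.42
  Sd branch = 0.102·Sd^0.62·e^(0.033·RH+0.04·T) = 20.41 μm/a
  sum: 18.42 + 20.41 → r_corr = 38.83 μm/a
ISO 9224: D(t) = r_corr · t^b with b = 0.523 (carbon steel, B1)
  D(5) = 38.83 × 5^0.523 = 38.83 × 2.32 = 90.09 μm

D(5) = 90.1 μm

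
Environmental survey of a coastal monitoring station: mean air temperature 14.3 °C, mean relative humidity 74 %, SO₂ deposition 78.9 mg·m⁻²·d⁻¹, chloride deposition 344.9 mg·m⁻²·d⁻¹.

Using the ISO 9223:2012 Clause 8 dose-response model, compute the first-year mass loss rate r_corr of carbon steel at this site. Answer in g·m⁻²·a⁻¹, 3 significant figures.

carbon steel: f(T) = -0.054·(T−10) [T>10 °C] = -0.2322
  Pd branch = 1.77·Pd^0.52·e^(0.02·RH+f) = 59.75 μm/a
  Cl⁻ term: 0.102·344.9^0.62·exp(0.033·74+0.04·14.3) = 77.79
  sum: 59.75 + 77.79 → r_corr = 137.5 μm/a
Convert to mass loss: 137.5 μm/a × 7.85 g/cm³ = 1080 g·m⁻²·a⁻¹

r_corr = 1.08e+03 g·m⁻²·a⁻¹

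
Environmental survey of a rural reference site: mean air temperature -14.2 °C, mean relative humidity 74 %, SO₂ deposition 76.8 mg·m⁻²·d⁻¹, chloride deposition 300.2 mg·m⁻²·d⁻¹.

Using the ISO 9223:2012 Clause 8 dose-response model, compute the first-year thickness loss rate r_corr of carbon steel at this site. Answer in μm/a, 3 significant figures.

carbon steel: temperature factor f = +0.150·(-24.2) = -3.6300
  sulphur-dioxide contribution → 1.971 μm/a
  chloride contribution → 22.83 μm/a
  total first-year rate 24.8 μm/a

r_corr = 24.8 μm/a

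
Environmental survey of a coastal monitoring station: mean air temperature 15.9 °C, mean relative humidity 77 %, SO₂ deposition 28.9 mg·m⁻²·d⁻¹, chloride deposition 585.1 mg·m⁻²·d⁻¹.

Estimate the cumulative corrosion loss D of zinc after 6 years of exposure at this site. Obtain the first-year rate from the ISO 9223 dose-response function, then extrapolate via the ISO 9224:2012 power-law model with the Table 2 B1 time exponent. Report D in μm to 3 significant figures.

D(6) = 25.8 μm

zinc: f(T) = -0.071·(T−10) [T>10 °C] = -0.4189
  Pd branch = 0.0129·Pd^0.44·e^(0.046·RH+f) = 1.287 μm/a
  Sd branch = 0.0175·Sd^0.57·e^(0.008·RH+0.085·T) = 4.73 μm/a
  r_corr = 1.287 + 4.73 = 6.017 μm/a
ISO 9224: D(t) = r_corr · t^b with b = 0.813 (zinc, B1)
  D(6) = 6.017 × 6^0.813 = 6.017 × 4.292 = 25.82 μm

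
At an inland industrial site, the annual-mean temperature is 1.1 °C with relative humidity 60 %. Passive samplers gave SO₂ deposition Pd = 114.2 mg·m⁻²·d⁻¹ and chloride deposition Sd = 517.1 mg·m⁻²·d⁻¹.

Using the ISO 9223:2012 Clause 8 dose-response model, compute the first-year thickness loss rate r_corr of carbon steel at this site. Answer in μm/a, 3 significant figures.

r_corr = 55.3 μm/a

carbon steel: temperature factor f = +0.150·(-8.9) = -1.3350
  sulphur-dioxide contribution → 18.17 μm/a
  chloride contribution → 37.16 μm/a
  total first-year rate 55.32 μm/a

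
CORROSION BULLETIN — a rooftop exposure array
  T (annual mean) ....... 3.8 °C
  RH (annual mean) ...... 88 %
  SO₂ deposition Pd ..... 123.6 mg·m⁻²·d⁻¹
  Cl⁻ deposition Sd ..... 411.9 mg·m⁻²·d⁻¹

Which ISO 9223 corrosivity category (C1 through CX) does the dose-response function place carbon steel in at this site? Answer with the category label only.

C5

carbon steel: f(T) = +0.150·(T−10) [T≤10 °C] = -0.9300
  sulphur-dioxide contribution → 49.69 μm/a
  chloride contribution → 90.57 μm/a
  ⇒ r_corr(carbon steel) = 140.3 μm/a
140 μm/a falls in (80, 200] for carbon steel → category C5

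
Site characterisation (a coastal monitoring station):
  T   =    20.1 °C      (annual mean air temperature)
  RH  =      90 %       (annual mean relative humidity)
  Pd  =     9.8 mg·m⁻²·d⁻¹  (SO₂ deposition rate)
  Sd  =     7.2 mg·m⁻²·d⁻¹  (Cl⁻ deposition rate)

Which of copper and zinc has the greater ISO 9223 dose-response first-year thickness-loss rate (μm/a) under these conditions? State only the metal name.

copper

copper: temperature factor f = -0.080·(10.1) = -0.8080
  Pd branch = 0.0053·Pd^0.26·e^(0.059·RH+f) = 0.8653 μm/a
  Cl⁻ term: 0.01025·7.2^0.27·exp(0.036·90+0.049·20.1) = 1.194
  r_corr = 0.8653 + 1.194 = 2.059 μm/a
zinc: temperature factor f = -0.071·(10.1) = -0.7171
  SO₂ term: 0.0129·9.8^0.44·exp(0.046·90-0.7171) = 1.08
  Sd branch = 0.0175·Sd^0.57·e^(0.008·RH+0.085·T) = 0.6115 μm/a
  sum: 1.08 + 0.6115 → r_corr = 1.691 μm/a
Ordering by μm/a: copper (2.06) > zinc (1.69)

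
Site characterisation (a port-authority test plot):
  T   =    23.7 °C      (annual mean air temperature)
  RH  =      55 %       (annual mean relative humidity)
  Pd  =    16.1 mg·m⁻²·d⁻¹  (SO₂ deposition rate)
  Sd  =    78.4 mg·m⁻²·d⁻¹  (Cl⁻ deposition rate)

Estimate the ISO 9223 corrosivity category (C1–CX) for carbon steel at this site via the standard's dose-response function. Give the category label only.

C3

carbon steel: T>10 °C ⇒ hinge -0.054·(23.7−10) = -0.7398
  SO₂ term: 1.77·16.1^0.52·exp(0.02·55-0.7398) = 10.76
  Cl⁻ term: 0.102·78.4^0.62·exp(0.033·55+0.04·23.7) = 24.16
  r_corr = 10.76 + 24.16 = 34.92 μm/a
34.9 μm/a falls in (25, 50] for carbon steel → category C3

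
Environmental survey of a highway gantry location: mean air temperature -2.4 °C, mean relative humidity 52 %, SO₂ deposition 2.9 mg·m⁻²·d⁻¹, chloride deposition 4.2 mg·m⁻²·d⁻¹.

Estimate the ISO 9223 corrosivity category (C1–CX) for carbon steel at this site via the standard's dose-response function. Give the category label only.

C2

carbon steel: temperature factor f = +0.150·(-12.4) = -1.8600
  Pd branch = 1.77·Pd^0.52·e^(0.02·RH+f) = 1.356 μm/a
  Sd branch = 0.102·Sd^0.62·e^(0.033·RH+0.04·T) = 1.255 μm/a
  sum: 1.356 + 1.255 → r_corr = 2.611 μm/a
Category bounds: 1.3…25 μm/a bracket r_corr ⇒ C2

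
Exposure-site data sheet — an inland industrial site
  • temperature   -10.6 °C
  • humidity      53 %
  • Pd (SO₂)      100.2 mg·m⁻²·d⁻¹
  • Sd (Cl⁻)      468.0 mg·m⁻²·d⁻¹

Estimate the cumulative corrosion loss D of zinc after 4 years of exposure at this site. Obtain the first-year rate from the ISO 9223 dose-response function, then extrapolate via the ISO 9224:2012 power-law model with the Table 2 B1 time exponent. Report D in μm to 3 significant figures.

D(4) = 2.70 μm

zinc: T≤10 °C ⇒ hinge +0.038·(-10.6−10) = -0.7828
  SO₂ term: 0.0129·100.2^0.44·exp(0.046·53-0.7828) = 0.5126
  Sd branch = 0.0175·Sd^0.57·e^(0.008·RH+0.085·T) = 0.3613 μm/a
  sum: 0.5126 + 0.3613 → r_corr = 0.874 μm/a
ISO 9224: D(t) = r_corr · t^b with b = 0.813 (zinc, B1)
  D(4) = 0.874 × 4^0.813 = 0.874 × 3.087 = 2.698 μm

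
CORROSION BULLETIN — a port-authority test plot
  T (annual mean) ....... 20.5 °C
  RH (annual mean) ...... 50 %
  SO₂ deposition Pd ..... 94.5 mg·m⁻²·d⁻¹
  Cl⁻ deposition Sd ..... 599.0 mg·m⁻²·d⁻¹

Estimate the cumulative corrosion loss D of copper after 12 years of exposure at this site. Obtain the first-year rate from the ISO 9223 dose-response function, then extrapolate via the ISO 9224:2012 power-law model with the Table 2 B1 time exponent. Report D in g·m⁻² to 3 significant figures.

copper: T>10 °C ⇒ hinge -0.080·(20.5−10) = -0.8400
  sulphur-dioxide contribution → 0.1426 μm/a
  chloride contribution → 0.9519 μm/a
  total first-year rate 1.095 μm/a
Power-law: D(12) = r_corr · 12^0.667
  D(12) = 1.095 × 12^0.667 = 1.095 × 5.246 = 5.742 μm
  Mass loss = 5.742 μm × 8.96 g/cm³ = 51.45 g·m⁻²

D(12) = 51.4 g·m⁻²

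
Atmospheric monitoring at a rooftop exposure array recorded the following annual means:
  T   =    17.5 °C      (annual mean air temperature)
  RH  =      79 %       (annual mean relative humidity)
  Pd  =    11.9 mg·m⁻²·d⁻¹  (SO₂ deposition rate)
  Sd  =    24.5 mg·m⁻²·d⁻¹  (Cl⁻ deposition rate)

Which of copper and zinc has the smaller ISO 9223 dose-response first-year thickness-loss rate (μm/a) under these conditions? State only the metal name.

copper

copper: T>10 °C ⇒ hinge -0.080·(17.5−10) = -0.6000
  Pd branch = 0.0053·Pd^0.26·e^(0.059·RH+f) = 0.5856 μm/a
  Cl⁻ term: 0.01025·24.5^0.27·exp(0.036·79+0.049·17.5) = 0.9848
  sum: 0.5856 + 0.9848 → r_corr = 1.57 μm/a
zinc: T>10 °C ⇒ hinge -0.071·(17.5−10) = -0.5325
  Pd branch = 0.0129·Pd^0.44·e^(0.046·RH+f) = 0.8527 μm/a
  Cl⁻ term: 0.0175·24.5^0.57·exp(0.008·79+0.085·17.5) = 0.9023
  sum: 0.8527 + 0.9023 → r_corr = 1.755 μm/a
Ordering by μm/a: zinc (1.75) > copper (1.57)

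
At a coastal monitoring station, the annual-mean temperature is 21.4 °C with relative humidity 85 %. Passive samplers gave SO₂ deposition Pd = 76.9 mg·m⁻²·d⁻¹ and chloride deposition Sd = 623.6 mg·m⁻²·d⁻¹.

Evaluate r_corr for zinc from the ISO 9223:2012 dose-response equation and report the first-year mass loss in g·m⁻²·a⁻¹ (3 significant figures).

r_corr = 73.4 g·m⁻²·a⁻¹

zinc: f(T) = -0.071·(T−10) [T>10 °C] = -0.8094
  Pd branch = 0.0129·Pd^0.44·e^(0.046·RH+f) = 1.936 μm/a
  Cl⁻ term: 0.0175·623.6^0.57·exp(0.008·85+0.085·21.4) = 8.345
  r_corr = 1.936 + 8.345 = 10.28 μm/a
Convert to mass loss: 10.28 μm/a × 7.14 g/cm³ = 73.41 g·m⁻²·a⁻¹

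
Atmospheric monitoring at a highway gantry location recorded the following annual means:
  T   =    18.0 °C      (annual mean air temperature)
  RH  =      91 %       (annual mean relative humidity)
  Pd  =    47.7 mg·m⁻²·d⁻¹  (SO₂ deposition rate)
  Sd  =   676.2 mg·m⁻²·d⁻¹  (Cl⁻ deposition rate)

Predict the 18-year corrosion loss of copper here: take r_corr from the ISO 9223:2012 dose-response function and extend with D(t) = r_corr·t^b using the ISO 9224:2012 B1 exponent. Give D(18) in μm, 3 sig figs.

D(18) = 37.4 μm

copper: f(T) = -0.080·(T−10) [T>10 °C] = -0.6400
  Pd branch = 0.0053·Pd^0.26·e^(0.059·RH+f) = 1.639 μm/a
  Sd branch = 0.01025·Sd^0.27·e^(0.036·RH+0.049·T) = 3.808 μm/a
  sum: 1.639 + 3.808 → r_corr = 5.446 μm/a
Long-term exponent b (ISO 9224 Table 2, B1) = 0.667
  D(18) = 5.446 × 18^0.667 = 5.446 × 6.875 = 37.44 μm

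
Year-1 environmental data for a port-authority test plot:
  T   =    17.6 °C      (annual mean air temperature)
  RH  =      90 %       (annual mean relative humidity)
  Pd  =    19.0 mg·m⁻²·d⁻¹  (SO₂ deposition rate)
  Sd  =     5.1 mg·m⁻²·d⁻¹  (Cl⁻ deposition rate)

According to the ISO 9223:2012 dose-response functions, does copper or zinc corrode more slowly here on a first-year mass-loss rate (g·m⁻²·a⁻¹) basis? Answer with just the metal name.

zinc

copper: temperature factor f = -0.080·(7.6) = -0.6080
  sulphur-dioxide contribution → 1.255 μm/a
  chloride contribution → 0.9625 μm/a
  ⇒ r_corr(copper) = 2.218 μm/a
  mass loss = 2.218 μm/a × 8.96 g/cm³ = 19.87 g·m⁻²·a⁻¹
zinc: temperature factor f = -0.071·(7.6) = -0.5396
  sulphur-dioxide contribution → 1.725 μm/a
  chloride contribution → 0.4062 μm/a
  total first-year rate 2.132 μm/a
  mass loss = 2.132 μm/a × 7.14 g/cm³ = 15.22 g·m⁻²·a⁻¹
Ordering by g·m⁻²·a⁻¹: copper (19.9) > zinc (15.2)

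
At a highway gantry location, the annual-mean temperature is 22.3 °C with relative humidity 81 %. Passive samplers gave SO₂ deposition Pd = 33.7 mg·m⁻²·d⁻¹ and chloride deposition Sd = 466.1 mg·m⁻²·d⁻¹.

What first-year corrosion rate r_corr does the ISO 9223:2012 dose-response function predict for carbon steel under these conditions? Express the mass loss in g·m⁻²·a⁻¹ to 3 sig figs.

carbon steel: temperature factor f = -0.054·(12.3) = -0.6642
  SO₂ term: 1.77·33.7^0.52·exp(0.02·81-0.6642) = 28.67
  Cl⁻ term: 0.102·466.1^0.62·exp(0.033·81+0.04·22.3) = 162.7
  r_corr = 28.67 + 162.7 = 191.3 μm/a
Convert to mass loss: 191.3 μm/a × 7.85 g/cm³ = 1502 g·m⁻²·a⁻¹

r_corr = 1.50e+03 g·m⁻²·a⁻¹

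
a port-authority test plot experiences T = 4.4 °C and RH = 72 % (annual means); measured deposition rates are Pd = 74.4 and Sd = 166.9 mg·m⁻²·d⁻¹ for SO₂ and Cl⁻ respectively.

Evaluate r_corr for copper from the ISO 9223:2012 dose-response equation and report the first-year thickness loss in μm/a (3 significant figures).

copper: f(T) = +0.126·(T−10) [T≤10 °C] = -0.7056
  sulphur-dioxide contribution → 0.5615 μm/a
  chloride contribution → 0.6763 μm/a
  ⇒ r_corr(copper) = 1.238 μm/a

r_corr = 1.24 μm/a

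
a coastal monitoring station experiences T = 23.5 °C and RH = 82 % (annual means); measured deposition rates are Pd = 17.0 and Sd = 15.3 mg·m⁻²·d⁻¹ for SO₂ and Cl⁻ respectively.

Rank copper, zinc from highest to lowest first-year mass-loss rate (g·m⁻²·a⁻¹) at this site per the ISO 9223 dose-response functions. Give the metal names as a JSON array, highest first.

copper: T>10 °C ⇒ hinge -0.080·(23.5−10) = -1.0800
  SO₂ term: 0.0053·17.0^0.26·exp(0.059·82-1.0800) = 0.4745
  Sd branch = 0.01025·Sd^0.27·e^(0.036·RH+0.049·T) = 1.296 μm/a
  sum: 0.4745 + 1.296 → r_corr = 1.771 μm/a
  mass loss = 1.771 μm/a × 8.96 g/cm³ = 15.87 g·m⁻²·a⁻¹
zinc: f(T) = -0.071·(T−10) [T>10 °C] = -0.9585
  Pd branch = 0.0129·Pd^0.44·e^(0.046·RH+f) = 0.748 μm/a
  Cl⁻ term: 0.0175·15.3^0.57·exp(0.008·82+0.085·23.5) = 1.177
  r_corr = 0.748 + 1.177 = 1.925 μm/a
  mass loss = 1.925 μm/a × 7.14 g/cm³ = 13.74 g·m⁻²·a⁻¹
Ordering by g·m⁻²·a⁻¹: copper (15.9) > zinc (13.7)

["copper", "zinc"]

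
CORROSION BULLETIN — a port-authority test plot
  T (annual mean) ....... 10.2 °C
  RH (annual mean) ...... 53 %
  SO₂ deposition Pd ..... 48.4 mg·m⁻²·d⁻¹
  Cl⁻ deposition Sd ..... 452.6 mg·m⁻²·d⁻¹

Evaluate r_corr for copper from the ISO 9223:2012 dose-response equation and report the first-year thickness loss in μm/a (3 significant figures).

copper: f(T) = -0.080·(T−10) [T>10 °C] = -0.0160
  SO₂ term: 0.0053·48.4^0.26·exp(0.059·53-0.0160) = 0.3262
  Cl⁻ term: 0.01025·452.6^0.27·exp(0.036·53+0.049·10.2) = 0.5936
  sum: 0.3262 + 0.5936 → r_corr = 0.9197 μm/a

r_corr = 0.920 μm/a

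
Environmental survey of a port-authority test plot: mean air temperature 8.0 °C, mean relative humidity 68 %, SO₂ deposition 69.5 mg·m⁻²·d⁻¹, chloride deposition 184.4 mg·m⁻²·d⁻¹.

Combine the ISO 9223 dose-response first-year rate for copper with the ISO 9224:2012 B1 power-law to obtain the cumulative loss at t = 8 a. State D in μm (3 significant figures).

D(8) = 5.62 μm

copper: T≤10 °C ⇒ hinge +0.126·(8.0−10) = -0.2520
  sulphur-dioxide contribution → 0.6857 μm/a
  chloride contribution → 0.7176 μm/a
  total first-year rate 1.403 μm/a
Long-term exponent b (ISO 9224 Table 2, B1) = 0.667
  D(8) = 1.403 × 8^0.667 = 1.403 × 4.003 = 5.617 μm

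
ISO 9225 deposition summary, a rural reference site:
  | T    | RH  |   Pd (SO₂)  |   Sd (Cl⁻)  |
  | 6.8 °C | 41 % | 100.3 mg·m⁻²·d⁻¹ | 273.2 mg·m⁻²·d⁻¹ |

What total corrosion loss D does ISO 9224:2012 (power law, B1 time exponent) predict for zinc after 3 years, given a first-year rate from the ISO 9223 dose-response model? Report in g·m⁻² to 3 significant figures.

D(3) = 28.5 g·m⁻²

zinc: T≤10 °C ⇒ hinge +0.038·(6.8−10) = -0.1216
  sulphur-dioxide contribution → 0.572 μm/a
  chloride contribution → 1.06 μm/a
  total first-year rate 1.632 μm/a
ISO 9224: D(t) = r_corr · t^b with b = 0.813 (zinc, B1)
  D(3) = 1.632 × 3^0.813 = 1.632 × 2.443 = 3.987 μm
  Mass loss = 3.987 μm × 7.14 g/cm³ = 28.47 g·m⁻²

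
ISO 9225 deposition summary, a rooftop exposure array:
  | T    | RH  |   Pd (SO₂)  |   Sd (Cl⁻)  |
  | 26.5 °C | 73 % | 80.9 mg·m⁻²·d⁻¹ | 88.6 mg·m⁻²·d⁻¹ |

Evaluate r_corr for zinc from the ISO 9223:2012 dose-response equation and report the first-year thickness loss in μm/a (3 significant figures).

r_corr = 4.64 μm/a

zinc: T>10 °C ⇒ hinge -0.071·(26.5−10) = -1.1715
  Pd branch = 0.0129·Pd^0.44·e^(0.046·RH+f) = 0.7937 μm/a
  Cl⁻ term: 0.0175·88.6^0.57·exp(0.008·73+0.085·26.5) = 3.845
  sum: 0.7937 + 3.845 → r_corr = 4.639 μm/a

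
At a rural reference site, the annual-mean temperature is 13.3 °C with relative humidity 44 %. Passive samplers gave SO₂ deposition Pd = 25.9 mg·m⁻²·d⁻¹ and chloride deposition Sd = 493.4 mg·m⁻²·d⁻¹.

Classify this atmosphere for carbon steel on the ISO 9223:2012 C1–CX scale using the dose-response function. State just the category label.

carbon steel: f(T) = -0.054·(T−10) [T>10 °C] = -0.1782
  Pd branch = 1.77·Pd^0.52·e^(0.02·RH+f) = 19.39 μm/a
  Sd branch = 0.102·Sd^0.62·e^(0.033·RH+0.04·T) = 34.68 μm/a
  sum: 19.39 + 34.68 → r_corr = 54.07 μm/a
ISO 9223 Table 2 (carbon steel): 50 < 54.1 ≤ 80 μm/a ⇒ C4

C4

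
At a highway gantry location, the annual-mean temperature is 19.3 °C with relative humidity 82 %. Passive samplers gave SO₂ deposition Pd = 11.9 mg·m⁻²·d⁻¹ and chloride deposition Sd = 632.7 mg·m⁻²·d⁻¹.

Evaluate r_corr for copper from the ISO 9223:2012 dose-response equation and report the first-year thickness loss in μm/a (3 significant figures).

r_corr = 3.49 μm/a

copper: temperature factor f = -0.080·(9.3) = -0.7440
  SO₂ term: 0.0053·11.9^0.26·exp(0.059·82-0.7440) = 0.6052
  Cl⁻ term: 0.01025·632.7^0.27·exp(0.036·82+0.049·19.3) = 2.883
  sum: 0.6052 + 2.883 → r_corr = 3.488 μm/a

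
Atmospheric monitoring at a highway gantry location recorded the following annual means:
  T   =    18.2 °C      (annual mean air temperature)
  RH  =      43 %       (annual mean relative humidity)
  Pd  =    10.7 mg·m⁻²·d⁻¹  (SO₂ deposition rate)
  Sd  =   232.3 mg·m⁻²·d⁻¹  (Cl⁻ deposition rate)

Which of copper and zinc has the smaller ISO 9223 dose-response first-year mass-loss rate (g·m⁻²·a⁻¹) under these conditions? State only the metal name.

copper: T>10 °C ⇒ hinge -0.080·(18.2−10) = -0.6560
  SO₂ term: 0.0053·10.7^0.26·exp(0.059·43-0.6560) = 0.06439
  Cl⁻ term: 0.01025·232.3^0.27·exp(0.036·43+0.049·18.2) = 0.5119
  sum: 0.06439 + 0.5119 → r_corr = 0.5762 μm/a
  mass loss = 0.5762 μm/a × 8.96 g/cm³ = 5.163 g·m⁻²·a⁻¹
zinc: temperature factor f = -0.071·(8.2) = -0.5822
  SO₂ term: 0.0129·10.7^0.44·exp(0.046·43-0.5822) = 0.1478
  Cl⁻ term: 0.0175·232.3^0.57·exp(0.008·43+0.085·18.2) = 2.588
  r_corr = 0.1478 + 2.588 = 2.736 μm/a
  mass loss = 2.736 μm/a × 7.14 g/cm³ = 19.53 g·m⁻²·a⁻¹
Ordering by g·m⁻²·a⁻¹: zinc (19.5) > copper (5.16)

copper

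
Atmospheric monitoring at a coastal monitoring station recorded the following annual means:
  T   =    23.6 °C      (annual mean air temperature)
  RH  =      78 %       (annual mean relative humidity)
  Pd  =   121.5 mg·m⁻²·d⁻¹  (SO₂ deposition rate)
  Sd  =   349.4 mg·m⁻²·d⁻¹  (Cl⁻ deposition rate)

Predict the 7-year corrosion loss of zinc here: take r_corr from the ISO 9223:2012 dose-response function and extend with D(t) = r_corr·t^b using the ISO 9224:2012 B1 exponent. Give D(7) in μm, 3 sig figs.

zinc: f(T) = -0.071·(T−10) [T>10 °C] = -0.9656
  SO₂ term: 0.0129·121.5^0.44·exp(0.046·78-0.9656) = 1.468
  Sd branch = 0.0175·Sd^0.57·e^(0.008·RH+0.085·T) = 6.838 μm/a
  sum: 1.468 + 6.838 → r_corr = 8.306 μm/a
Long-term exponent b (ISO 9224 Table 2, B1) = 0.813
  D(7) = 8.306 × 7^0.813 = 8.306 × 4.865 = 40.41 μm

D(7) = 40.4 μm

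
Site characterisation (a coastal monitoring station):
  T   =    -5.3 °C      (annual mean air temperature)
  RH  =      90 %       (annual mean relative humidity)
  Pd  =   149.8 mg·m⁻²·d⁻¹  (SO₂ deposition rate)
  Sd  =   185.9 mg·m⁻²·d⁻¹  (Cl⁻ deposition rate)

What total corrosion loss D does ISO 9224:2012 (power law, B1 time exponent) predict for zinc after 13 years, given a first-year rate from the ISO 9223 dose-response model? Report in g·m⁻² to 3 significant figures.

zinc: T≤10 °C ⇒ hinge +0.038·(-5.3−10) = -0.5814
  SO₂ term: 0.0129·149.8^0.44·exp(0.046·90-0.5814) = 4.105
  Cl⁻ term: 0.0175·185.9^0.57·exp(0.008·90+0.085·-5.3) = 0.4504
  r_corr = 4.105 + 0.4504 = 4.555 μm/a
Power-law: D(13) = r_corr · 13^0.813
  D(13) = 4.555 × 13^0.813 = 4.555 × 8.047 = 36.66 μm
  Mass loss = 36.66 μm × 7.14 g/cm³ = 261.7 g·m⁻²

D(13) = 262 g·m⁻²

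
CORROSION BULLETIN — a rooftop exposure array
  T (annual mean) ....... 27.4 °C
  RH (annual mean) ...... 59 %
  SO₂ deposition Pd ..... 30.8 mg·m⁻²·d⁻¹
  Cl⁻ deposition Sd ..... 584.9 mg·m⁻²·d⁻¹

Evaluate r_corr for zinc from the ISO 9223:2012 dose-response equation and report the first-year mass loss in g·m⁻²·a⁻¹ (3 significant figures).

r_corr = 79.5 g·m⁻²·a⁻¹

zinc: temperature factor f = -0.071·(17.4) = -1.2354
  sulphur-dioxide contribution → 0.2557 μm/a
  chloride contribution → 10.88 μm/a
  total first-year rate 11.14 μm/a
Convert to mass loss: 11.14 μm/a × 7.14 g/cm³ = 79.53 g·m⁻²·a⁻¹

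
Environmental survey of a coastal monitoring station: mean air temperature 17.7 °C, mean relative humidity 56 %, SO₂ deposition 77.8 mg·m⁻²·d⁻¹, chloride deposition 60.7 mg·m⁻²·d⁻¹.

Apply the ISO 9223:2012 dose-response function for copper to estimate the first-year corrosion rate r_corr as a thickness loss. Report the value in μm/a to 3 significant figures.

r_corr = 0.797 μm/a

copper: f(T) = -0.080·(T−10) [T>10 °C] = -0.6160
  Pd branch = 0.0053·Pd^0.26·e^(0.059·RH+f) = 0.2417 μm/a
  Cl⁻ term: 0.01025·60.7^0.27·exp(0.036·56+0.049·17.7) = 0.5551
  r_corr = 0.2417 + 0.5551 = 0.7968 μm/a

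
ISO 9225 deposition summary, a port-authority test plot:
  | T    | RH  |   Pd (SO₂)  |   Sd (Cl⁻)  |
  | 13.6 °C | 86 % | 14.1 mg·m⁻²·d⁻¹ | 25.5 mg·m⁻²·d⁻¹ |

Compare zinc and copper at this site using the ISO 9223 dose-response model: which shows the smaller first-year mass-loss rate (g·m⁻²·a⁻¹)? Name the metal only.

zinc

zinc: T>10 °C ⇒ hinge -0.071·(13.6−10) = -0.2556
  Pd branch = 0.0129·Pd^0.44·e^(0.046·RH+f) = 1.672 μm/a
  Cl⁻ term: 0.0175·25.5^0.57·exp(0.008·86+0.085·13.6) = 0.7008
  sum: 1.672 + 0.7008 → r_corr = 2.373 μm/a
  mass loss = 2.373 μm/a × 7.14 g/cm³ = 16.94 g·m⁻²·a⁻¹
copper: T>10 °C ⇒ hinge -0.080·(13.6−10) = -0.2880
  SO₂ term: 0.0053·14.1^0.26·exp(0.059·86-0.2880) = 1.264
  Sd branch = 0.01025·Sd^0.27·e^(0.036·RH+0.049·T) = 1.058 μm/a
  r_corr = 1.264 + 1.058 = 2.322 μm/a
  mass loss = 2.322 μm/a × 8.96 g/cm³ = 20.8 g·m⁻²·a⁻¹
Ordering by g·m⁻²·a⁻¹: copper (20.8) > zinc (16.9)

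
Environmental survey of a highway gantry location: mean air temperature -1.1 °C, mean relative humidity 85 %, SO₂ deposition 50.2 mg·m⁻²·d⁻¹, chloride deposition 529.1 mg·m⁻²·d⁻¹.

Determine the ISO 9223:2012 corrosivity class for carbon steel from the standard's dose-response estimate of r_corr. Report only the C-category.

C5

carbon steel: T≤10 °C ⇒ hinge +0.150·(-1.1−10) = -1.6650
  SO₂ term: 1.77·50.2^0.52·exp(0.02·85-1.6650) = 14.05
  Cl⁻ term: 0.102·529.1^0.62·exp(0.033·85+0.04·-1.1) = 78.76
  r_corr = 14.05 + 78.76 = 92.8 μm/a
ISO 9223 Table 2 (carbon steel): 80 < 92.8 ≤ 200 μm/a ⇒ C5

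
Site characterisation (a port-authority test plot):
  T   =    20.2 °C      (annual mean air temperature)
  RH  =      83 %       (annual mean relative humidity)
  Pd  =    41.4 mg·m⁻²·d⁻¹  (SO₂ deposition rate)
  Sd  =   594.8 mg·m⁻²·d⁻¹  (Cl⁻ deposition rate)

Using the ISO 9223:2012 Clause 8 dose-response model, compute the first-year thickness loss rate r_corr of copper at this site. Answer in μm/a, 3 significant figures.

r_corr = 3.90 μm/a

copper: temperature factor f = -0.080·(10.2) = -0.8160
  SO₂ term: 0.0053·41.4^0.26·exp(0.059·83-0.8160) = 0.8261
  Cl⁻ term: 0.01025·594.8^0.27·exp(0.036·83+0.049·20.2) = 3.071
  sum: 0.8261 + 3.071 → r_corr = 3.898 μm/a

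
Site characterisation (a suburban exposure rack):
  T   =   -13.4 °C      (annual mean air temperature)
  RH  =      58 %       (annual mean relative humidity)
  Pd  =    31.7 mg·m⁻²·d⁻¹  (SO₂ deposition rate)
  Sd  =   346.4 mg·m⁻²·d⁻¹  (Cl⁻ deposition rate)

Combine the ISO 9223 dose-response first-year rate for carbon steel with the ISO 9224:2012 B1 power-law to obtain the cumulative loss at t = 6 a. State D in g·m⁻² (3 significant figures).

carbon steel: T≤10 °C ⇒ hinge +0.150·(-13.4−10) = -3.5100
  Pd branch = 1.77·Pd^0.52·e^(0.02·RH+f) = 1.018 μm/a
  Cl⁻ term: 0.102·346.4^0.62·exp(0.033·58+0.04·-13.4) = 15.19
  r_corr = 1.018 + 15.19 = 16.21 μm/a
Power-law: D(6) = r_corr · 6^0.523
  D(6) = 16.21 × 6^0.523 = 16.21 × 2.553 = 41.38 μm
  Mass loss = 41.38 μm × 7.85 g/cm³ = 324.8 g·m⁻²

D(6) = 325 g·m⁻²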